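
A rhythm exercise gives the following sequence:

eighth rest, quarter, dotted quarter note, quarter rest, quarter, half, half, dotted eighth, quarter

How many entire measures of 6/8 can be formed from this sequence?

3

One bar of 6/8 = 12 sixteenth notes.
In sixteenth notes: eighth rest = 2; quarter = 4; dotted quarter note = 6; quarter rest = 4; quarter = 4; half = 8; half = 8; dotted eighth = 3; quarter = 4.
Total: 2 + 4 + 6 + 4 + 4 + 8 + 8 + 3 + 4 = 43.
43 ÷ 12 = 3 complete bars with 7 left over.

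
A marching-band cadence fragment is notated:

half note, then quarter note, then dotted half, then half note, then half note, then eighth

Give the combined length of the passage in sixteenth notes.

42

Each duration in sixteenth notes: half note = 8; quarter note = 4; dotted half = 12; half note = 8; half note = 8; eighth = 2.
Total: 8 + 4 + 12 + 8 + 8 + 2 = 42 sixteenth notes.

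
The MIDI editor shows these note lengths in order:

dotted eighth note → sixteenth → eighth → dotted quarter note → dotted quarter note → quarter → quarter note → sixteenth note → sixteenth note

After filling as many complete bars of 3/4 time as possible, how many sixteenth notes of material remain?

4

One bar of 3/4 = 12 sixteenth notes.
Working in sixteenth notes: dotted eighth note = 3; sixteenth = 1; eighth = 2; dotted quarter note = 6; dotted quarter note = 6; quarter = 4; quarter note = 4; sixteenth note = 1; sixteenth note = 1.
Total: 3 + 1 + 2 + 6 + 6 + 4 + 4 + 1 + 1 = 28.
28 ÷ 12 = 2 complete bars with 4 sixteenth notes remaining.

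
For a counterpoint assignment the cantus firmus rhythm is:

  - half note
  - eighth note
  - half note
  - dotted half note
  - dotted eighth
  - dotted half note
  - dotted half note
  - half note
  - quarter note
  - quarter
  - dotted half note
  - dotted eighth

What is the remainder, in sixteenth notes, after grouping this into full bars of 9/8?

One bar of 9/8 = 18 sixteenth notes.
Express everything in sixteenth notes: half note = 8; eighth note = 2; half note = 8; dotted half note = 12; dotted eighth = 3; dotted half note = 12; dotted half note = 12; half note = 8; quarter note = 4; quarter = 4; dotted half note = 12; dotted eighth = 3.
Sum: 8 + 2 + 8 + 12 + 3 + 12 + 12 + 8 + 4 + 4 + 12 + 3 = 88.
88 ÷ 18 = 4 complete bars with 16 sixteenth notes remaining.

16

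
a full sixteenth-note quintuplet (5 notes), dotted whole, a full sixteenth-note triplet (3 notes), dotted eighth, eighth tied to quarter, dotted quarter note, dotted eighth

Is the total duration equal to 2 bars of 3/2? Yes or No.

One bar of 3/2 = 24 sixteenth notes, so 2 bars = 48.
In sixteenth notes: a full sixteenth-note quintuplet (5 notes) (five quintuplet sixteenths span one quarter) = 4; dotted whole = 24; a full sixteenth-note triplet (3 notes) (three triplet sixteenths span one eighth) = 2; dotted eighth = 3; eighth tied to quarter (eighth + quarter) = 6; dotted quarter note = 6; dotted eighth = 3.
Total: 4 + 24 + 2 + 3 + 6 + 6 + 3 = 48.
48 equals 48, so the answer is Yes.

Yes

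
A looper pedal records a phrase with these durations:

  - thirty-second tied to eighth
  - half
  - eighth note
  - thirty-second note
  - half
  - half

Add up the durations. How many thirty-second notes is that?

58

In thirty-second notes: thirty-second tied to eighth (thirty-second + eighth) = 5; half = 16; eighth note = 4; thirty-second note = 1; half = 16; half = 16.
Adding: 5 + 16 + 4 + 1 + 16 + 16 = 58 thirty-second notes.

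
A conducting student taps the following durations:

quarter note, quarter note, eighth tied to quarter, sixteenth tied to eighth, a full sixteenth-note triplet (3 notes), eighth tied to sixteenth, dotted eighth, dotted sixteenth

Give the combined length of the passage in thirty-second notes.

53

Each duration in thirty-second notes: quarter note = 8; quarter note = 8; eighth tied to quarter (eighth + quarter) = 12; sixteenth tied to eighth (sixteenth + eighth) = 6; a full sixteenth-note triplet (3 notes) (three triplet sixteenths span one eighth) = 4; eighth tied to sixteenth (eighth + sixteenth) = 6; dotted eighth = 6; dotted sixteenth = 3.
Adding: 8 + 8 + 12 + 6 + 4 + 6 + 6 + 3 = 53 thirty-second notes.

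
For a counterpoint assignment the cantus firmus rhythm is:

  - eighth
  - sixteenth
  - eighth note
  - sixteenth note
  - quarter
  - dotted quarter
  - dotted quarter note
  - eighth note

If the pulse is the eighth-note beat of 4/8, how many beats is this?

12

One eighth-note beat = 2 sixteenth notes.
Working in sixteenth notes: eighth = 2; sixteenth = 1; eighth note = 2; sixteenth note = 1; quarter = 4; dotted quarter = 6; dotted quarter note = 6; eighth note = 2.
Sum: 2 + 1 + 2 + 1 + 4 + 6 + 6 + 2 = 24.
24 ÷ 2 = 12 beats.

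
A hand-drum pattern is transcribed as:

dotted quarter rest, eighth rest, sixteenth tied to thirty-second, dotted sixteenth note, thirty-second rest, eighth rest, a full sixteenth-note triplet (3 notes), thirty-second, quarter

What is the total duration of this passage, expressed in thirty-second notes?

Express everything in thirty-second notes: dotted quarter rest = 12; eighth rest = 4; sixteenth tied to thirty-second (sixteenth + thirty-second) = 3; dotted sixteenth note = 3; thirty-second rest = 1; eighth rest = 4; a full sixteenth-note triplet (3 notes) (three triplet sixteenths span one eighth) = 4; thirty-second = 1; quarter = 8.
Adding: 12 + 4 + 3 + 3 + 1 + 4 + 4 + 1 + 8 = 40 thirty-second notes.

40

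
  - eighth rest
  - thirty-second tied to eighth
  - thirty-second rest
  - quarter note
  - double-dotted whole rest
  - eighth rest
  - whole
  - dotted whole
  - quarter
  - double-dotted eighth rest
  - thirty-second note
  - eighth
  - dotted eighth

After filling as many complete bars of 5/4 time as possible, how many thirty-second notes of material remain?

24

One bar of 5/4 = 40 thirty-second notes.
In thirty-second notes: eighth rest = 4; thirty-second tied to eighth (thirty-second + eighth) = 5; thirty-second rest = 1; quarter note = 8; double-dotted whole rest = 56; eighth rest = 4; whole = 32; dotted whole = 48; quarter = 8; double-dotted eighth rest = 7; thirty-second note = 1; eighth = 4; dotted eighth = 6.
Sum: 4 + 5 + 1 + 8 + 56 + 4 + 32 + 48 + 8 + 7 + 1 + 4 + 6 = 184.
184 ÷ 40 = 4 complete bars with 24 thirty-second notes remaining.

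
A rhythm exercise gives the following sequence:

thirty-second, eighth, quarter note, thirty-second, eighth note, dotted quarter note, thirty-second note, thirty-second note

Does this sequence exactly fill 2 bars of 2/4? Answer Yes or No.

One bar of 2/4 = 16 thirty-second notes, so 2 bars = 32.
Each duration in thirty-second notes: thirty-second = 1; eighth = 4; quarter note = 8; thirty-second = 1; eighth note = 4; dotted quarter note = 12; thirty-second note = 1; thirty-second note = 1.
Sum: 1 + 4 + 8 + 1 + 4 + 12 + 1 + 1 = 32.
32 equals 32, so the answer is Yes.

Yes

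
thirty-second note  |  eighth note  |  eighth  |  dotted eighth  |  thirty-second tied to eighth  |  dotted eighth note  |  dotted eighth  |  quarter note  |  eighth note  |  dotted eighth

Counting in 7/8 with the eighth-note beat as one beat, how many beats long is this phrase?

One eighth-note beat = 4 thirty-second notes.
Convert each value to thirty-second notes: thirty-second note = 1; eighth note = 4; eighth = 4; dotted eighth = 6; thirty-second tied to eighth (thirty-second + eighth) = 5; dotted eighth note = 6; dotted eighth = 6; quarter note = 8; eighth note = 4; dotted eighth = 6.
Total: 1 + 4 + 4 + 6 + 5 + 6 + 6 + 8 + 4 + 6 = 50.
50 ÷ 4 = 12.5 beats.

12.5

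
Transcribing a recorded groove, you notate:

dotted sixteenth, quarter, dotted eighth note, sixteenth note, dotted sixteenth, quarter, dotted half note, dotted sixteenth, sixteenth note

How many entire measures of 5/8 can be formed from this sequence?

2

One bar of 5/8 = 20 thirty-second notes.
In thirty-second notes: dotted sixteenth = 3; quarter = 8; dotted eighth note = 6; sixteenth note = 2; dotted sixteenth = 3; quarter = 8; dotted half note = 24; dotted sixteenth = 3; sixteenth note = 2.
Adding: 3 + 8 + 6 + 2 + 3 + 8 + 24 + 3 + 2 = 59.
59 ÷ 20 = 2 complete bars with 19 left over.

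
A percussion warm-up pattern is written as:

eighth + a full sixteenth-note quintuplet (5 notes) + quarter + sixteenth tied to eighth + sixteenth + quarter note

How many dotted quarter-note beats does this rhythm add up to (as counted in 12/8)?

3

One dotted quarter-note beat = 6 sixteenth notes.
In sixteenth notes: eighth = 2; a full sixteenth-note quintuplet (5 notes) (five quintuplet sixteenths span one quarter) = 4; quarter = 4; sixteenth tied to eighth (sixteenth + eighth) = 3; sixteenth = 1; quarter note = 4.
Altogether 2 + 4 + 4 + 3 + 1 + 4 = 18.
18 ÷ 6 = 3 beats.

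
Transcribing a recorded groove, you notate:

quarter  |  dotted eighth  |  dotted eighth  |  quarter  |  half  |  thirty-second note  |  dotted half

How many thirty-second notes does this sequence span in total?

Working in thirty-second notes: quarter = 8; dotted eighth = 6; dotted eighth = 6; quarter = 8; half = 16; thirty-second note = 1; dotted half = 24.
Altogether 8 + 6 + 6 + 8 + 16 + 1 + 24 = 69 thirty-second notes.

69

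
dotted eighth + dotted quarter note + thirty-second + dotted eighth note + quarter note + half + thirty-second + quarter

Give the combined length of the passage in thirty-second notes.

In thirty-second notes: dotted eighth = 6; dotted quarter note = 12; thirty-second = 1; dotted eighth note = 6; quarter note = 8; half = 16; thirty-second = 1; quarter = 8.
Adding: 6 + 12 + 1 + 6 + 8 + 16 + 1 + 8 = 58 thirty-second notes.

58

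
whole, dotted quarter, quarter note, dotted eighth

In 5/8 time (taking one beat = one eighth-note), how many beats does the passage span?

14.5

One eighth-note beat = 2 sixteenth notes.
Convert each value to sixteenth notes: whole = 16; dotted quarter = 6; quarter note = 4; dotted eighth = 3.
Altogether 16 + 6 + 4 + 3 = 29.
29 ÷ 2 = 14.5 beats.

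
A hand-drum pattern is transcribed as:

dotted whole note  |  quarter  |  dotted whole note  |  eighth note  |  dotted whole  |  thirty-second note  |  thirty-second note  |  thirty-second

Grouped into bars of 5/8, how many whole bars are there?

One bar of 5/8 = 20 thirty-second notes.
Convert each value to thirty-second notes: dotted whole note = 48; quarter = 8; dotted whole note = 48; eighth note = 4; dotted whole = 48; thirty-second note = 1; thirty-second note = 1; thirty-second = 1.
Altogether 48 + 8 + 48 + 4 + 48 + 1 + 1 + 1 = 159.
159 ÷ 20 = 7 complete bars with 19 left over.

7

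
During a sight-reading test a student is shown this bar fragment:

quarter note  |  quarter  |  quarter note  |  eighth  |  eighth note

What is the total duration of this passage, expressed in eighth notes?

8

In eighth notes: quarter note = 2; quarter = 2; quarter note = 2; eighth = 1; eighth note = 1.
Altogether 2 + 2 + 2 + 1 + 1 = 8 eighth notes.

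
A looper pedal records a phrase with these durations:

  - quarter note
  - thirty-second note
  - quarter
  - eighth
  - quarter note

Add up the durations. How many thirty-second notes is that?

29

In thirty-second notes: quarter note = 8; thirty-second note = 1; quarter = 8; eighth = 4; quarter note = 8.
Adding: 8 + 1 + 8 + 4 + 8 = 29 thirty-second notes.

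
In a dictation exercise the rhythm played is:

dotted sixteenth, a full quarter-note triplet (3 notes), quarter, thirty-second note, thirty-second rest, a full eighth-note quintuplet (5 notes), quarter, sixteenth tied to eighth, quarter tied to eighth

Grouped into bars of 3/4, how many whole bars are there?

2

One bar of 3/4 = 24 thirty-second notes.
In thirty-second notes: dotted sixteenth = 3; a full quarter-note triplet (3 notes) (three triplet quarters span one half) = 16; quarter = 8; thirty-second note = 1; thirty-second rest = 1; a full eighth-note quintuplet (5 notes) (five quintuplet eighths span one half) = 16; quarter = 8; sixteenth tied to eighth (sixteenth + eighth) = 6; quarter tied to eighth (quarter + eighth) = 12.
Total: 3 + 16 + 8 + 1 + 1 + 16 + 8 + 6 + 12 = 71.
71 ÷ 24 = 2 complete bars with 23 left over.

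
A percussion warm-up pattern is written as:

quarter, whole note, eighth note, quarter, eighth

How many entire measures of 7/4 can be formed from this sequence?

One bar of 7/4 = 14 eighth notes.
Convert each value to eighth notes: quarter = 2; whole note = 8; eighth note = 1; quarter = 2; eighth = 1.
Sum: 2 + 8 + 1 + 2 + 1 = 14.
14 ÷ 14 = 1 complete bar with 0 left over.

1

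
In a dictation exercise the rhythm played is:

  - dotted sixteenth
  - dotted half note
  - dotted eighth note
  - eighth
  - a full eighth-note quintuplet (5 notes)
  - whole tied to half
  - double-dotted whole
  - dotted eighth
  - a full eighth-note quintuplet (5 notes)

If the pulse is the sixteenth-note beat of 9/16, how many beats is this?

One sixteenth-note beat = 2 thirty-second notes.
Convert each value to thirty-second notes: dotted sixteenth = 3; dotted half note = 24; dotted eighth note = 6; eighth = 4; a full eighth-note quintuplet (5 notes) (five quintuplet eighths span one half) = 16; whole tied to half (whole + half) = 48; double-dotted whole = 56; dotted eighth = 6; a full eighth-note quintuplet (5 notes) (five quintuplet eighths span one half) = 16.
Altogether 3 + 24 + 6 + 4 + 16 + 48 + 56 + 6 + 16 = 179.
179 ÷ 2 = 89.5 beats.

89.5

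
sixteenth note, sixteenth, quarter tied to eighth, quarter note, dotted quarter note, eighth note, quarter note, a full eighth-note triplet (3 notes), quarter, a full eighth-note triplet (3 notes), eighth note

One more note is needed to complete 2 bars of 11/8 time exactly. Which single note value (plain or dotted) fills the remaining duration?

2 bars of 11/8 = 44 sixteenth notes.
Working in sixteenth notes: sixteenth note = 1; sixteenth = 1; quarter tied to eighth (quarter + eighth) = 6; quarter note = 4; dotted quarter note = 6; eighth note = 2; quarter note = 4; a full eighth-note triplet (3 notes) (three triplet eighths span one quarter) = 4; quarter = 4; a full eighth-note triplet (3 notes) (three triplet eighths span one quarter) = 4; eighth note = 2.
Total: 1 + 1 + 6 + 4 + 6 + 2 + 4 + 4 + 4 + 4 + 2 = 38.
Remaining: 44 − 38 = 6 sixteenth notes, which is a dotted quarter note.

dotted quarter note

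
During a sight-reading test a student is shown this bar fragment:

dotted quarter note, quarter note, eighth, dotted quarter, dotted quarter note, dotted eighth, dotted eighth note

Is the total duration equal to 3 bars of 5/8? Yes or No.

Yes

One bar of 5/8 = 10 sixteenth notes, so 3 bars = 30.
Convert each value to sixteenth notes: dotted quarter note = 6; quarter note = 4; eighth = 2; dotted quarter = 6; dotted quarter note = 6; dotted eighth = 3; dotted eighth note = 3.
Altogether 6 + 4 + 2 + 6 + 6 + 3 + 3 = 30.
30 equals 30, so the answer is Yes.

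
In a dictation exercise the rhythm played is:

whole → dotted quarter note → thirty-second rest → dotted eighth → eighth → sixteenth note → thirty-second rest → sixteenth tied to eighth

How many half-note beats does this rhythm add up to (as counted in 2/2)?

4

One half-note beat = 16 thirty-second notes.
In thirty-second notes: whole = 32; dotted quarter note = 12; thirty-second rest = 1; dotted eighth = 6; eighth = 4; sixteenth note = 2; thirty-second rest = 1; sixteenth tied to eighth (sixteenth + eighth) = 6.
Sum: 32 + 12 + 1 + 6 + 4 + 2 + 1 + 6 = 64.
64 ÷ 16 = 4 beats.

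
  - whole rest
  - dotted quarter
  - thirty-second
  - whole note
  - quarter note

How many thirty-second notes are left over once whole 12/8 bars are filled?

37

One bar of 12/8 = 48 thirty-second notes.
In thirty-second notes: whole rest = 32; dotted quarter = 12; thirty-second = 1; whole note = 32; quarter note = 8.
Altogether 32 + 12 + 1 + 32 + 8 = 85.
85 ÷ 48 = 1 complete bar with 37 thirty-second notes remaining.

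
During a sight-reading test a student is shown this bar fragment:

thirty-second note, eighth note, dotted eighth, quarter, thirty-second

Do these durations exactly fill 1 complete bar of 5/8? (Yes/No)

Yes

One bar of 5/8 = 20 thirty-second notes.
Each duration in thirty-second notes: thirty-second note = 1; eighth note = 4; dotted eighth = 6; quarter = 8; thirty-second = 1.
Adding: 1 + 4 + 6 + 8 + 1 = 20.
20 equals 20, so the answer is Yes.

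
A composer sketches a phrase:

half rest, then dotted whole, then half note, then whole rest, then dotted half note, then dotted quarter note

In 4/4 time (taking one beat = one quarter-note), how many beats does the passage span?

One quarter-note beat = 2 eighth notes.
In eighth notes: half rest = 4; dotted whole = 12; half note = 4; whole rest = 8; dotted half note = 6; dotted quarter note = 3.
Adding: 4 + 12 + 4 + 8 + 6 + 3 = 37.
37 ÷ 2 = 18.5 beats.

18.5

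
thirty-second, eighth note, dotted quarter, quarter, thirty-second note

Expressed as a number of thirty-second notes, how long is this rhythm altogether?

26

Convert each value to thirty-second notes: thirty-second = 1; eighth note = 4; dotted quarter = 12; quarter = 8; thirty-second note = 1.
Total: 1 + 4 + 12 + 8 + 1 = 26 thirty-second notes.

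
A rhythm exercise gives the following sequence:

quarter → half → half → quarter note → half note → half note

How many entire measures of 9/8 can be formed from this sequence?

2

One bar of 9/8 = 9 eighth notes.
Convert each value to eighth notes: quarter = 2; half = 4; half = 4; quarter note = 2; half note = 4; half note = 4.
Altogether 2 + 4 + 4 + 2 + 4 + 4 = 20.
20 ÷ 9 = 2 complete bars with 2 left over.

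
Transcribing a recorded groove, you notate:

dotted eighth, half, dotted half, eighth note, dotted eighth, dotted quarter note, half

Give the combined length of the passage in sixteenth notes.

42

Working in sixteenth notes: dotted eighth = 3; half = 8; dotted half = 12; eighth note = 2; dotted eighth = 3; dotted quarter note = 6; half = 8.
Altogether 3 + 8 + 12 + 2 + 3 + 6 + 8 = 42 sixteenth notes.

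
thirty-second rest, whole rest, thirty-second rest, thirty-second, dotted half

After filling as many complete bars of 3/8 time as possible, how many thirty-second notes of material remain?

One bar of 3/8 = 12 thirty-second notes.
Convert each value to thirty-second notes: thirty-second rest = 1; whole rest = 32; thirty-second rest = 1; thirty-second = 1; dotted half = 24.
Adding: 1 + 32 + 1 + 1 + 24 = 59.
59 ÷ 12 = 4 complete bars with 11 thirty-second notes remaining.

11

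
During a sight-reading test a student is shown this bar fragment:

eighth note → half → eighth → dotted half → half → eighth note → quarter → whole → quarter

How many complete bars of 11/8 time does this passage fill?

One bar of 11/8 = 11 eighth notes.
Each duration in eighth notes: eighth note = 1; half = 4; eighth = 1; dotted half = 6; half = 4; eighth note = 1; quarter = 2; whole = 8; quarter = 2.
Adding: 1 + 4 + 1 + 6 + 4 + 1 + 2 + 8 + 2 = 29.
29 ÷ 11 = 2 complete bars with 7 left over.

2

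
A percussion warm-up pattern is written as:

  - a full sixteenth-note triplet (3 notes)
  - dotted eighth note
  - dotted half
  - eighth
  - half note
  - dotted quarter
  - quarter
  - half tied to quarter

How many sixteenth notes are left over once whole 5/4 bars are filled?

One bar of 5/4 = 20 sixteenth notes.
Working in sixteenth notes: a full sixteenth-note triplet (3 notes) (three triplet sixteenths span one eighth) = 2; dotted eighth note = 3; dotted half = 12; eighth = 2; half note = 8; dotted quarter = 6; quarter = 4; half tied to quarter (half + quarter) = 12.
Altogether 2 + 3 + 12 + 2 + 8 + 6 + 4 + 12 = 49.
49 ÷ 20 = 2 complete bars with 9 sixteenth notes remaining.

9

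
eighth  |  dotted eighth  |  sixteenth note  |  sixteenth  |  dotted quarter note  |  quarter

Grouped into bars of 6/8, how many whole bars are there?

1

One bar of 6/8 = 12 sixteenth notes.
Convert each value to sixteenth notes: eighth = 2; dotted eighth = 3; sixteenth note = 1; sixteenth = 1; dotted quarter note = 6; quarter = 4.
Altogether 2 + 3 + 1 + 1 + 6 + 4 = 17.
17 ÷ 12 = 1 complete bar with 5 left over.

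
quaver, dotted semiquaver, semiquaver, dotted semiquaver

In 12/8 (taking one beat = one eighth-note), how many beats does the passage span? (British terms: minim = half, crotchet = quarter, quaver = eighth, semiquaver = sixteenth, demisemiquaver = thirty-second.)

3

One eighth-note beat = 4 thirty-second notes.
In thirty-second notes: quaver = 4; dotted semiquaver = 3; semiquaver = 2; dotted semiquaver = 3.
Sum: 4 + 3 + 2 + 3 = 12.
12 ÷ 4 = 3 beats.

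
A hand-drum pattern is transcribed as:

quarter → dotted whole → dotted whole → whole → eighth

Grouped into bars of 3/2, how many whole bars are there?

2

One bar of 3/2 = 12 eighth notes.
Each duration in eighth notes: quarter = 2; dotted whole = 12; dotted whole = 12; whole = 8; eighth = 1.
Sum: 2 + 12 + 12 + 8 + 1 = 35.
35 ÷ 12 = 2 complete bars with 11 left over.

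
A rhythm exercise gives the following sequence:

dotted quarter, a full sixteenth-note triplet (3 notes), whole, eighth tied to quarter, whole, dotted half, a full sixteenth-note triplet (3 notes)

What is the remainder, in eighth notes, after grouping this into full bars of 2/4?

2

One bar of 2/4 = 4 eighth notes.
Convert each value to eighth notes: dotted quarter = 3; a full sixteenth-note triplet (3 notes) (three triplet sixteenths span one eighth) = 1; whole = 8; eighth tied to quarter (eighth + quarter) = 3; whole = 8; dotted half = 6; a full sixteenth-note triplet (3 notes) (three triplet sixteenths span one eighth) = 1.
Sum: 3 + 1 + 8 + 3 + 8 + 6 + 1 = 30.
30 ÷ 4 = 7 complete bars with 2 eighth notes remaining.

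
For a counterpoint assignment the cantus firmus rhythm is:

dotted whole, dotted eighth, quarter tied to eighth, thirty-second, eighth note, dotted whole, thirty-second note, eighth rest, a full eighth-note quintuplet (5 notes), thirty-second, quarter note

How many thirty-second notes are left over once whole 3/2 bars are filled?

5

One bar of 3/2 = 48 thirty-second notes.
Each duration in thirty-second notes: dotted whole = 48; dotted eighth = 6; quarter tied to eighth (quarter + eighth) = 12; thirty-second = 1; eighth note = 4; dotted whole = 48; thirty-second note = 1; eighth rest = 4; a full eighth-note quintuplet (5 notes) (five quintuplet eighths span one half) = 16; thirty-second = 1; quarter note = 8.
Altogether 48 + 6 + 12 + 1 + 4 + 48 + 1 + 4 + 16 + 1 + 8 = 149.
149 ÷ 48 = 3 complete bars with 5 thirty-second notes remaining.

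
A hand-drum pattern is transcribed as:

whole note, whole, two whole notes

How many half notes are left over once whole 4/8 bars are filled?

0

One bar of 4/8 = 1 half note.
Working in half notes: whole note = 2; whole = 2; whole note = 2; whole note = 2.
Total: 2 + 2 + 2 + 2 = 8.
8 ÷ 1 = 8 complete bars with 0 half notes remaining.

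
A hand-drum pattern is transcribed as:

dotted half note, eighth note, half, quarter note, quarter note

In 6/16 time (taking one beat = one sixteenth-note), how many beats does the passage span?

One sixteenth-note beat = 2 thirty-second notes.
In thirty-second notes: dotted half note = 24; eighth note = 4; half = 16; quarter note = 8; quarter note = 8.
Sum: 24 + 4 + 16 + 8 + 8 = 60.
60 ÷ 2 = 30 beats.

30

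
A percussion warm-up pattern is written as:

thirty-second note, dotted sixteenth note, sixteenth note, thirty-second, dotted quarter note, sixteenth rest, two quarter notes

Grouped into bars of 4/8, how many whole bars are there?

2

One bar of 4/8 = 16 thirty-second notes.
Express everything in thirty-second notes: thirty-second note = 1; dotted sixteenth note = 3; sixteenth note = 2; thirty-second = 1; dotted quarter note = 12; sixteenth rest = 2; quarter note = 8; quarter note = 8.
Sum: 1 + 3 + 2 + 1 + 12 + 2 + 8 + 8 = 37.
37 ÷ 16 = 2 complete bars with 5 left over.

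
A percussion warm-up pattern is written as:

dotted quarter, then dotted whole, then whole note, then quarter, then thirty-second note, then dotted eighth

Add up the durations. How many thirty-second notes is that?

107

Each duration in thirty-second notes: dotted quarter = 12; dotted whole = 48; whole note = 32; quarter = 8; thirty-second note = 1; dotted eighth = 6.
Total: 12 + 48 + 32 + 8 + 1 + 6 = 107 thirty-second notes.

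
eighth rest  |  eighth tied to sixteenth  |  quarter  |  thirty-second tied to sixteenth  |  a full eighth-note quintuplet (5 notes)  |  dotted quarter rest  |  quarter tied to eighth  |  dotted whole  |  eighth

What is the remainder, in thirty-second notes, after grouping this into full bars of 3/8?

One bar of 3/8 = 12 thirty-second notes.
Convert each value to thirty-second notes: eighth rest = 4; eighth tied to sixteenth (eighth + sixteenth) = 6; quarter = 8; thirty-second tied to sixteenth (thirty-second + sixteenth) = 3; a full eighth-note quintuplet (5 notes) (five quintuplet eighths span one half) = 16; dotted quarter rest = 12; quarter tied to eighth (quarter + eighth) = 12; dotted whole = 48; eighth = 4.
Sum: 4 + 6 + 8 + 3 + 16 + 12 + 12 + 48 + 4 = 113.
113 ÷ 12 = 9 complete bars with 5 thirty-second notes remaining.

5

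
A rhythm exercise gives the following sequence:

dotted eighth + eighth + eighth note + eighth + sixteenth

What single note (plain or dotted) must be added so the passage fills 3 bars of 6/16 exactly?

half note

3 bars of 6/16 = 18 sixteenth notes.
Convert each value to sixteenth notes: dotted eighth = 3; eighth = 2; eighth note = 2; eighth = 2; sixteenth = 1.
Total: 3 + 2 + 2 + 2 + 1 = 10.
Remaining: 18 − 10 = 8 sixteenth notes, which is a half note.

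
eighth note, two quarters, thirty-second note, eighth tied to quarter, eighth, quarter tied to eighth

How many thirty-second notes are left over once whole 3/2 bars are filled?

1

One bar of 3/2 = 48 thirty-second notes.
In thirty-second notes: eighth note = 4; quarter = 8; quarter = 8; thirty-second note = 1; eighth tied to quarter (eighth + quarter) = 12; eighth = 4; quarter tied to eighth (quarter + eighth) = 12.
Altogether 4 + 8 + 8 + 1 + 12 + 4 + 12 = 49.
49 ÷ 48 = 1 complete bar with 1 thirty-second note remaining.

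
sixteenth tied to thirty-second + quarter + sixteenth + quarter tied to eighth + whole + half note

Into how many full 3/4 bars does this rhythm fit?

One bar of 3/4 = 24 thirty-second notes.
Each duration in thirty-second notes: sixteenth tied to thirty-second (sixteenth + thirty-second) = 3; quarter = 8; sixteenth = 2; quarter tied to eighth (quarter + eighth) = 12; whole = 32; half note = 16.
Total: 3 + 8 + 2 + 12 + 32 + 16 = 73.
73 ÷ 24 = 3 complete bars with 1 left over.

3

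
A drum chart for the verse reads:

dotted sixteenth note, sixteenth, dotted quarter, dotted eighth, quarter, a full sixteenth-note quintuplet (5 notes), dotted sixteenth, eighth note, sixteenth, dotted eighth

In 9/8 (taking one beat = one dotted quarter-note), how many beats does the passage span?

One dotted quarter-note beat = 12 thirty-second notes.
Each duration in thirty-second notes: dotted sixteenth note = 3; sixteenth = 2; dotted quarter = 12; dotted eighth = 6; quarter = 8; a full sixteenth-note quintuplet (5 notes) (five quintuplet sixteenths span one quarter) = 8; dotted sixteenth = 3; eighth note = 4; sixteenth = 2; dotted eighth = 6.
Total: 3 + 2 + 12 + 6 + 8 + 8 + 3 + 4 + 2 + 6 = 54.
54 ÷ 12 = 4.5 beats.

4.5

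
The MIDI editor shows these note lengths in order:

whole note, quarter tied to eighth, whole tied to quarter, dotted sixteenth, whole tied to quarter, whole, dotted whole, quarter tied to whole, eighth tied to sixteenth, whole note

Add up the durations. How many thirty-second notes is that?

Working in thirty-second notes: whole note = 32; quarter tied to eighth (quarter + eighth) = 12; whole tied to quarter (whole + quarter) = 40; dotted sixteenth = 3; whole tied to quarter (whole + quarter) = 40; whole = 32; dotted whole = 48; quarter tied to whole (quarter + whole) = 40; eighth tied to sixteenth (eighth + sixteenth) = 6; whole note = 32.
Altogether 32 + 12 + 40 + 3 + 40 + 32 + 48 + 40 + 6 + 32 = 285 thirty-second notes.

285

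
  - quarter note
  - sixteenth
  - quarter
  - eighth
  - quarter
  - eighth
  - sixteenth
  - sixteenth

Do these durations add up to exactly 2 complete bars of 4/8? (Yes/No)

One bar of 4/8 = 8 sixteenth notes, so 2 bars = 16.
Convert each value to sixteenth notes: quarter note = 4; sixteenth = 1; quarter = 4; eighth = 2; quarter = 4; eighth = 2; sixteenth = 1; sixteenth = 1.
Altogether 4 + 1 + 4 + 2 + 4 + 2 + 1 + 1 = 19.
19 exceeds 16, so the answer is No.

No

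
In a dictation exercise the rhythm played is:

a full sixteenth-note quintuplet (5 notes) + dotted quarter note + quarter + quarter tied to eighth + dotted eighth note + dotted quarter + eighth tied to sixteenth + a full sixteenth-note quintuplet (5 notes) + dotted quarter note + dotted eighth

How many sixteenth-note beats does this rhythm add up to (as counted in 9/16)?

One sixteenth-note beat = 2 thirty-second notes.
Convert each value to thirty-second notes: a full sixteenth-note quintuplet (5 notes) (five quintuplet sixteenths span one quarter) = 8; dotted quarter note = 12; quarter = 8; quarter tied to eighth (quarter + eighth) = 12; dotted eighth note = 6; dotted quarter = 12; eighth tied to sixteenth (eighth + sixteenth) = 6; a full sixteenth-note quintuplet (5 notes) (five quintuplet sixteenths span one quarter) = 8; dotted quarter note = 12; dotted eighth = 6.
Sum: 8 + 12 + 8 + 12 + 6 + 12 + 6 + 8 + 12 + 6 = 90.
90 ÷ 2 = 45 beats.

45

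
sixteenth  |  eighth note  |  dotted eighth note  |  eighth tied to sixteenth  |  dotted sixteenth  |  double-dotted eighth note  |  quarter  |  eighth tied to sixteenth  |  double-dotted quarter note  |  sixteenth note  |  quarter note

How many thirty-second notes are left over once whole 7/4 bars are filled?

One bar of 7/4 = 56 thirty-second notes.
Each duration in thirty-second notes: sixteenth = 2; eighth note = 4; dotted eighth note = 6; eighth tied to sixteenth (eighth + sixteenth) = 6; dotted sixteenth = 3; double-dotted eighth note = 7; quarter = 8; eighth tied to sixteenth (eighth + sixteenth) = 6; double-dotted quarter note = 14; sixteenth note = 2; quarter note = 8.
Adding: 2 + 4 + 6 + 6 + 3 + 7 + 8 + 6 + 14 + 2 + 8 = 66.
66 ÷ 56 = 1 complete bar with 10 thirty-second notes remaining.

10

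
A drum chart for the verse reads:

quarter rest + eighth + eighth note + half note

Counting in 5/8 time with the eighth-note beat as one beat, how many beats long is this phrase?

8

One eighth-note beat = 2 sixteenth notes.
Convert each value to sixteenth notes: quarter rest = 4; eighth = 2; eighth note = 2; half note = 8.
Adding: 4 + 2 + 2 + 8 = 16.
16 ÷ 2 = 8 beats.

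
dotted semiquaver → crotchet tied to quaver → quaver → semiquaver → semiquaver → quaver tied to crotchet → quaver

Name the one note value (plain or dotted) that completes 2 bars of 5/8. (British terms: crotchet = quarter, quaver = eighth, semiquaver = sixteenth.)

thirty-second note

2 bars of 5/8 = 40 thirty-second notes.
Express everything in thirty-second notes: dotted semiquaver = 3; crotchet tied to quaver (crotchet + quaver) = 12; quaver = 4; semiquaver = 2; semiquaver = 2; quaver tied to crotchet (quaver + crotchet) = 12; quaver = 4.
Sum: 3 + 12 + 4 + 2 + 2 + 12 + 4 = 39.
Remaining: 40 − 39 = 1 thirty-second note, which is a thirty-second note.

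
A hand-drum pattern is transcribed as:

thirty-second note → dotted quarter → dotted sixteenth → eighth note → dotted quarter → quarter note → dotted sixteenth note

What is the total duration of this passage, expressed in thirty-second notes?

43

Convert each value to thirty-second notes: thirty-second note = 1; dotted quarter = 12; dotted sixteenth = 3; eighth note = 4; dotted quarter = 12; quarter note = 8; dotted sixteenth note = 3.
Altogether 1 + 12 + 3 + 4 + 12 + 8 + 3 = 43 thirty-second notes.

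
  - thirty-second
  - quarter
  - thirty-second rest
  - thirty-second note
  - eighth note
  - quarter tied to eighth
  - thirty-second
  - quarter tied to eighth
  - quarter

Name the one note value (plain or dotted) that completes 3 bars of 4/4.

dotted whole note

3 bars of 4/4 = 96 thirty-second notes.
In thirty-second notes: thirty-second = 1; quarter = 8; thirty-second rest = 1; thirty-second note = 1; eighth note = 4; quarter tied to eighth (quarter + eighth) = 12; thirty-second = 1; quarter tied to eighth (quarter + eighth) = 12; quarter = 8.
Total: 1 + 8 + 1 + 1 + 4 + 12 + 1 + 12 + 8 = 48.
Remaining: 96 − 48 = 48 thirty-second notes, which is a dotted whole note.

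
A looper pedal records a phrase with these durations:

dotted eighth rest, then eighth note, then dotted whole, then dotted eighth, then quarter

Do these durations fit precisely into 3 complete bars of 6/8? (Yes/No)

Yes

One bar of 6/8 = 12 sixteenth notes, so 3 bars = 36.
Each duration in sixteenth notes: dotted eighth rest = 3; eighth note = 2; dotted whole = 24; dotted eighth = 3; quarter = 4.
Sum: 3 + 2 + 24 + 3 + 4 = 36.
36 equals 36, so the answer is Yes.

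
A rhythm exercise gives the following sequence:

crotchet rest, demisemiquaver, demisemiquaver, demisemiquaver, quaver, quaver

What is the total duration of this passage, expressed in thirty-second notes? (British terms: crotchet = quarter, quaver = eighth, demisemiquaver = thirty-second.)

Each duration in thirty-second notes: crotchet rest = 8; demisemiquaver = 1; demisemiquaver = 1; demisemiquaver = 1; quaver = 4; quaver = 4.
Altogether 8 + 1 + 1 + 1 + 4 + 4 = 19 thirty-second notes.

19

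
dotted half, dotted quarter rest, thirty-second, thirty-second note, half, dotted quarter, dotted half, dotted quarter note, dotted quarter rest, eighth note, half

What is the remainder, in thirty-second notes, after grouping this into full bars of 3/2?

One bar of 3/2 = 48 thirty-second notes.
In thirty-second notes: dotted half = 24; dotted quarter rest = 12; thirty-second = 1; thirty-second note = 1; half = 16; dotted quarter = 12; dotted half = 24; dotted quarter note = 12; dotted quarter rest = 12; eighth note = 4; half = 16.
Sum: 24 + 12 + 1 + 1 + 16 + 12 + 24 + 12 + 12 + 4 + 16 = 134.
134 ÷ 48 = 2 complete bars with 38 thirty-second notes remaining.

38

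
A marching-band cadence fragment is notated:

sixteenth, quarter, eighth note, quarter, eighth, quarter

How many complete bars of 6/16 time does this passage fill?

One bar of 6/16 = 6 sixteenth notes.
Working in sixteenth notes: sixteenth = 1; quarter = 4; eighth note = 2; quarter = 4; eighth = 2; quarter = 4.
Total: 1 + 4 + 2 + 4 + 2 + 4 = 17.
17 ÷ 6 = 2 complete bars with 5 left over.

2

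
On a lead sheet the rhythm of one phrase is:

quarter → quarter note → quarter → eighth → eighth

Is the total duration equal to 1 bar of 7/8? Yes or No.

One bar of 7/8 = 7 eighth notes.
Working in eighth notes: quarter = 2; quarter note = 2; quarter = 2; eighth = 1; eighth = 1.
Total: 2 + 2 + 2 + 1 + 1 = 8.
8 exceeds 7, so the answer is No.

No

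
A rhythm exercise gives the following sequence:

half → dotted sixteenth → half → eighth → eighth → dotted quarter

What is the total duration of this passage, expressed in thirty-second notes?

Convert each value to thirty-second notes: half = 16; dotted sixteenth = 3; half = 16; eighth = 4; eighth = 4; dotted quarter = 12.
Adding: 16 + 3 + 16 + 4 + 4 + 12 = 55 thirty-second notes.

55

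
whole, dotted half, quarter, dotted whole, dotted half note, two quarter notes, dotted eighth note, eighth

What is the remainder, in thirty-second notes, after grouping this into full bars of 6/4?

18

One bar of 6/4 = 24 sixteenth notes.
Express everything in sixteenth notes: whole = 16; dotted half = 12; quarter = 4; dotted whole = 24; dotted half note = 12; quarter note = 4; quarter note = 4; dotted eighth note = 3; eighth = 2.
Altogether 16 + 12 + 4 + 24 + 12 + 4 + 4 + 3 + 2 = 81.
81 ÷ 24 = 3 complete bars with 9 sixteenth notes remaining = 18 thirty-second notes.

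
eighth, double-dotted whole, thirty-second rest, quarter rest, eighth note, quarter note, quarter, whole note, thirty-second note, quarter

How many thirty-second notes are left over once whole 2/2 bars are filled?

2

One bar of 2/2 = 32 thirty-second notes.
Convert each value to thirty-second notes: eighth = 4; double-dotted whole = 56; thirty-second rest = 1; quarter rest = 8; eighth note = 4; quarter note = 8; quarter = 8; whole note = 32; thirty-second note = 1; quarter = 8.
Sum: 4 + 56 + 1 + 8 + 4 + 8 + 8 + 32 + 1 + 8 = 130.
130 ÷ 32 = 4 complete bars with 2 thirty-second notes remaining.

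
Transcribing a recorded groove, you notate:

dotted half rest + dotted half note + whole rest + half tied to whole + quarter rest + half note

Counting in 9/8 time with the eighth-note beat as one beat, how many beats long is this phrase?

One eighth-note beat = 2 sixteenth notes.
Working in sixteenth notes: dotted half rest = 12; dotted half note = 12; whole rest = 16; half tied to whole (half + whole) = 24; quarter rest = 4; half note = 8.
Sum: 12 + 12 + 16 + 24 + 4 + 8 = 76.
76 ÷ 2 = 38 beats.

38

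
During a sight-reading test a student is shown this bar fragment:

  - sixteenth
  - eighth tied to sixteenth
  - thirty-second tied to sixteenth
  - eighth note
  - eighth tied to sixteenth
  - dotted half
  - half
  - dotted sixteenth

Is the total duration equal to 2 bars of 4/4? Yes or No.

One bar of 4/4 = 32 thirty-second notes, so 2 bars = 64.
In thirty-second notes: sixteenth = 2; eighth tied to sixteenth (eighth + sixteenth) = 6; thirty-second tied to sixteenth (thirty-second + sixteenth) = 3; eighth note = 4; eighth tied to sixteenth (eighth + sixteenth) = 6; dotted half = 24; half = 16; dotted sixteenth = 3.
Adding: 2 + 6 + 3 + 4 + 6 + 24 + 16 + 3 = 64.
64 equals 64, so the answer is Yes.

Yes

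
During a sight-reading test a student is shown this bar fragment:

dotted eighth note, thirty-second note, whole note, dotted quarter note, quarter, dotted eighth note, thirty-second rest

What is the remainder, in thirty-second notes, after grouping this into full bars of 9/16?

One bar of 9/16 = 18 thirty-second notes.
In thirty-second notes: dotted eighth note = 6; thirty-second note = 1; whole note = 32; dotted quarter note = 12; quarter = 8; dotted eighth note = 6; thirty-second rest = 1.
Total: 6 + 1 + 32 + 12 + 8 + 6 + 1 = 66.
66 ÷ 18 = 3 complete bars with 12 thirty-second notes remaining.

12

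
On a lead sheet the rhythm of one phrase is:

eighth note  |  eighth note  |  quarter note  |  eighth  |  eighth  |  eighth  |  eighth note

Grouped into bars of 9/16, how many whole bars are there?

One bar of 9/16 = 9 sixteenth notes.
In sixteenth notes: eighth note = 2; eighth note = 2; quarter note = 4; eighth = 2; eighth = 2; eighth = 2; eighth note = 2.
Sum: 2 + 2 + 4 + 2 + 2 + 2 + 2 = 16.
16 ÷ 9 = 1 complete bar with 7 left over.

1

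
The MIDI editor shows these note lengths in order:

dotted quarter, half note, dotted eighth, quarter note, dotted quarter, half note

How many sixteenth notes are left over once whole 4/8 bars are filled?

One bar of 4/8 = 8 sixteenth notes.
Working in sixteenth notes: dotted quarter = 6; half note = 8; dotted eighth = 3; quarter note = 4; dotted quarter = 6; half note = 8.
Total: 6 + 8 + 3 + 4 + 6 + 8 = 35.
35 ÷ 8 = 4 complete bars with 3 sixteenth notes remaining.

3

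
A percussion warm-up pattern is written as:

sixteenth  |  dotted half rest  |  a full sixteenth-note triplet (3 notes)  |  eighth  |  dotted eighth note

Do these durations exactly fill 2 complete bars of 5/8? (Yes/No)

Yes

One bar of 5/8 = 10 sixteenth notes, so 2 bars = 20.
Each duration in sixteenth notes: sixteenth = 1; dotted half rest = 12; a full sixteenth-note triplet (3 notes) (three triplet sixteenths span one eighth) = 2; eighth = 2; dotted eighth note = 3.
Altogether 1 + 12 + 2 + 2 + 3 = 20.
20 equals 20, so the answer is Yes.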